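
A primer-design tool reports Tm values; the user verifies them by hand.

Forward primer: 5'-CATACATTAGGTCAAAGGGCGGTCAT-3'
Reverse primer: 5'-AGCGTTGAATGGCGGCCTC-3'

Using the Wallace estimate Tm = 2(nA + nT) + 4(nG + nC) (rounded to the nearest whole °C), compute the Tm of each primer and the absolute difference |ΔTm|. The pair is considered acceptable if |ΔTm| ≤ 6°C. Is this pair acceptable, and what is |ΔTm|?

Forward: A=8 T=6 G=7 C=5 → Tm = 2·14 + 4·12 = 76°C.
Reverse: A=3 T=4 G=7 C=5 → Tm = 2·7 + 4·12 = 62°C.
|ΔTm| = |76 − 62| = 14°C, > 6°C.

|ΔTm| = 14°C; the pair is not acceptable.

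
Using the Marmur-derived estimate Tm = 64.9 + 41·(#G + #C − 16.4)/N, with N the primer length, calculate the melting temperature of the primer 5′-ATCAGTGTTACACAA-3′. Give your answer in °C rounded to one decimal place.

33.7°C

Base counts: A=6, T=4, G=2, C=3; G+C = 5, N = 15.
Tm = 64.9 + 41·(5 − 16.4)/15 = 64.9 + -467.40/15 = 33.7°C.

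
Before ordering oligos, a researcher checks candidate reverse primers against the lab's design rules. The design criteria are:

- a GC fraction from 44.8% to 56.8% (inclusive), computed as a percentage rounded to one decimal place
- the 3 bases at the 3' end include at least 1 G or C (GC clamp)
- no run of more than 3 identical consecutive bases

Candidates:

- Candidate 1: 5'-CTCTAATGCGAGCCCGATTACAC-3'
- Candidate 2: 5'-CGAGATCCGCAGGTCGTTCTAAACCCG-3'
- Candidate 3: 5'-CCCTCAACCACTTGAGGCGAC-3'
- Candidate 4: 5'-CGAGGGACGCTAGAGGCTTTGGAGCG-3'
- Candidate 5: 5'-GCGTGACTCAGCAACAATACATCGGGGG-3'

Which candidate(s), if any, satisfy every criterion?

Candidate 1 (23 nt, A=6 T=5 G=4 C=8): GC 12/23 = 52.2% ✓; 3' end CAC has 2 G/C ✓; longest run = 3 ✓ — passes.
Candidate 2 (27 nt, A=6 T=5 G=7 C=9): GC 16/27 = 59.3%, outside 44.8–56.8% ✗; 3' end CCG has 3 G/C ✓; longest run = 3 ✓ — fails.
Candidate 3 (21 nt, A=5 T=3 G=4 C=9): GC 13/21 = 61.9%, outside 44.8–56.8% ✗; 3' end GAC has 2 G/C ✓; longest run = 3 ✓ — fails.
Candidate 4 (26 nt, A=5 T=4 G=12 C=5): GC 17/26 = 65.4%, outside 44.8–56.8% ✗; 3' end GCG has 3 G/C ✓; longest run = 3 ✓ — fails.
Candidate 5 (28 nt, A=8 T=4 G=9 C=7): GC 16/28 = 57.1%, outside 44.8–56.8% ✗; 3' end GGG has 3 G/C ✓; longest run = 5, exceeds 3 ✗ — fails.

Candidate 1 only.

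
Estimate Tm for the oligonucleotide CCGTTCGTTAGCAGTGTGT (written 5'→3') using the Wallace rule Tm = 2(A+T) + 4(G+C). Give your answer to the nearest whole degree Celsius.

Base counts: A=2, T=7, G=6, C=4 (length 19).
Tm = 2·(2+7) + 4·(6+4) = 2·9 + 4·10 = 18 + 40 = 58°C.

58°C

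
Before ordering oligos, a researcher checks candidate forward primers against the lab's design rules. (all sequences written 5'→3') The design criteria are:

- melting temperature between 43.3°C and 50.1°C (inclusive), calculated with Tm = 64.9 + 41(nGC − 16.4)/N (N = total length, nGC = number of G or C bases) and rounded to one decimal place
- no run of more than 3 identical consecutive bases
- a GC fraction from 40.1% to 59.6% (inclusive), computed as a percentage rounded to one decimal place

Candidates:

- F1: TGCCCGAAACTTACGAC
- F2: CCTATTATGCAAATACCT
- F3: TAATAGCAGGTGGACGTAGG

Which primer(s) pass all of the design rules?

F1 only.

F1 (17 nt, A=5 T=3 G=3 C=6): Tm = 64.9 + 41·(9 − 16.4)/17 = 47.1°C ✓; longest run = 3 ✓; GC 9/17 = 52.9% ✓ — passes.
F2 (18 nt, A=6 T=6 G=1 C=5): Tm = 64.9 + 41·(6 − 16.4)/18 = 41.2°C, outside 43.3–50.1°C ✗; longest run = 3 ✓; GC 6/18 = 33.3%, outside 40.1–59.6% ✗ — fails.
F3 (20 nt, A=6 T=4 G=8 C=2): Tm = 64.9 + 41·(10 − 16.4)/20 = 51.8°C, outside 43.3–50.1°C ✗; longest run = 2 ✓; GC 10/20 = 50.0% ✓ — fails.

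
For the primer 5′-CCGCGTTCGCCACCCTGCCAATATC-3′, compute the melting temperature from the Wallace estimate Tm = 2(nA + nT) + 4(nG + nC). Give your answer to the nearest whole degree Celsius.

Base counts: A=4, T=5, G=4, C=12 (length 25).
Tm = 2·(4+5) + 4·(4+12) = 2·9 + 4·16 = 18 + 64 = 82°C.

82°C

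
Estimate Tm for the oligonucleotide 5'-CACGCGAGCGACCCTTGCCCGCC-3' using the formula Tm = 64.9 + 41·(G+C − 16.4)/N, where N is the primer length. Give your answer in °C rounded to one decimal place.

Base counts: A=3, T=2, G=6, C=12; G+C = 18, N = 23.
Tm = 64.9 + 41·(18 − 16.4)/23 = 64.9 + 65.60/23 = 67.8°C.

67.8°C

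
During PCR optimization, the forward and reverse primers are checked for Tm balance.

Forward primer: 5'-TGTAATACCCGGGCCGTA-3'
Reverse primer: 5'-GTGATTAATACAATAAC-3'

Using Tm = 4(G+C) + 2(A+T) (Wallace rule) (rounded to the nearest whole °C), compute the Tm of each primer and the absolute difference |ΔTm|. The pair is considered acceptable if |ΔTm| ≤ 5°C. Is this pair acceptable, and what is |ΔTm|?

Forward: A=4 T=4 G=5 C=5 → Tm = 2·8 + 4·10 = 56°C.
Reverse: A=8 T=5 G=2 C=2 → Tm = 2·13 + 4·4 = 42°C.
|ΔTm| = |56 − 42| = 14°C, > 5°C.

|ΔTm| = 14°C; the pair is not acceptable.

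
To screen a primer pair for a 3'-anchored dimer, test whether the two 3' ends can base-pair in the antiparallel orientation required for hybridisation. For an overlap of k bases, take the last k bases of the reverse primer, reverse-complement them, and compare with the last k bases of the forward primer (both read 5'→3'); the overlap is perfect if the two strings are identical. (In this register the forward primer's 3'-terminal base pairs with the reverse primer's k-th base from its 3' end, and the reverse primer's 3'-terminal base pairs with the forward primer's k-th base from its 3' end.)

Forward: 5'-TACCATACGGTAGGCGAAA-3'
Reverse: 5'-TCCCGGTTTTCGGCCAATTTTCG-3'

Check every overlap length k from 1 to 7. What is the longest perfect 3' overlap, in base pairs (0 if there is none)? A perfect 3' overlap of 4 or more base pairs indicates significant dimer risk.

Longest perfect overlap: 5 complementary base pairs; significant dimer risk (threshold 4).

Last 7 bases (5'→3') — forward …GGCGAAA, reverse …ATTTTCG.
Reverse complement of the reverse primer's last 7 bases: CGAAAAT; its first k bases are the reverse complement of the reverse primer's last k bases, so a perfect k-base overlap needs the forward primer's last k bases to equal them.
Comparing (forward last k vs required): k=1: A vs C ✗; k=2: AA vs CG ✗; k=3: AAA vs CGA ✗; k=4: GAAA vs CGAA ✗; k=5: CGAAA vs CGAAA ✓; k=6: GCGAAA vs CGAAAA ✗; k=7: GGCGAAA vs CGAAAAT ✗.
Only k = 5 is perfect, so the longest perfect 3' overlap is 5.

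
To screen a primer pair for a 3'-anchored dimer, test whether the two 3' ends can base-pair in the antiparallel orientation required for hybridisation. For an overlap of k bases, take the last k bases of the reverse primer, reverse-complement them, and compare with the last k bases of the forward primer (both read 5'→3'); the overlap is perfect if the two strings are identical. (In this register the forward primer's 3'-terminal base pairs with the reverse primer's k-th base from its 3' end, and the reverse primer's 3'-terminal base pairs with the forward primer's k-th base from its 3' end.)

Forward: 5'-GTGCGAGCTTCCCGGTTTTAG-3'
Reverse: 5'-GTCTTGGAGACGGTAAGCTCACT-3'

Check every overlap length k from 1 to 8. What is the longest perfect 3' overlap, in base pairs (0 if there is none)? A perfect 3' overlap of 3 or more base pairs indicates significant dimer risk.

Last 8 bases (5'→3') — forward …GGTTTTAG, reverse …AGCTCACT.
Reverse complement of the reverse primer's last 8 bases: AGTGAGCT; its first k bases are the reverse complement of the reverse primer's last k bases, so a perfect k-base overlap needs the forward primer's last k bases to equal them.
Comparing (forward last k vs required): k=1: G vs A ✗; k=2: AG vs AG ✓; k=3: TAG vs AGT ✗; k=4: TTAG vs AGTG ✗; k=5: TTTAG vs AGTGA ✗; k=6: TTTTAG vs AGTGAG ✗; k=7: GTTTTAG vs AGTGAGC ✗; k=8: GGTTTTAG vs AGTGAGCT ✗.
Only k = 2 is perfect, so the longest perfect 3' overlap is 2.

Longest perfect overlap: 2 complementary base pairs; below the dimer-risk threshold (threshold 3).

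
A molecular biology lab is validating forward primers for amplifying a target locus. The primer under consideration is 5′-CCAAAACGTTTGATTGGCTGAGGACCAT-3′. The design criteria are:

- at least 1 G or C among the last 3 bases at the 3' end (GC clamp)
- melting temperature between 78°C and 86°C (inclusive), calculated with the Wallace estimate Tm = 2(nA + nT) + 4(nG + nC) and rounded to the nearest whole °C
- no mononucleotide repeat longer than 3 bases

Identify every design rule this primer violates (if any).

Fails: homopolymer run.

Base counts: A=8, T=7, G=7, C=6 (length 28).
GC clamp: 3' end CAT has 1 G/C ✓
Tm: Tm = 2·15 + 4·13 = 82°C ✓
homopolymer run: longest run = 4, exceeds 3 ✗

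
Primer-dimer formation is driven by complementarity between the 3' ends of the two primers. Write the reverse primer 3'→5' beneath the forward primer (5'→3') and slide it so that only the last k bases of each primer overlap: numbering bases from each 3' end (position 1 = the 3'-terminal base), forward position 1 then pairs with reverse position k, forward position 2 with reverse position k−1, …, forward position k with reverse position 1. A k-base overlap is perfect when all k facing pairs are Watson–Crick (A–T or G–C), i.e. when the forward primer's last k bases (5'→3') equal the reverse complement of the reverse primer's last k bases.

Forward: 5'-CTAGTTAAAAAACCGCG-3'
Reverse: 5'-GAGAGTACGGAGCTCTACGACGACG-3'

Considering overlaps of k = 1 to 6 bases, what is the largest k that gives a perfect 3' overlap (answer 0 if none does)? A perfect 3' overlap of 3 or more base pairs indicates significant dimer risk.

Longest perfect overlap: 2 complementary base pairs; below the dimer-risk threshold (threshold 3).

Last 6 bases (5'→3') — forward …ACCGCG, reverse …ACGACG.
Reverse complement of the reverse primer's last 6 bases: CGTCGT; its first k bases are the reverse complement of the reverse primer's last k bases, so a perfect k-base overlap needs the forward primer's last k bases to equal them.
Comparing (forward last k vs required): k=1: G vs C ✗; k=2: CG vs CG ✓; k=3: GCG vs CGT ✗; k=4: CGCG vs CGTC ✗; k=5: CCGCG vs CGTCG ✗; k=6: ACCGCG vs CGTCGT ✗.
Only k = 2 is perfect, so the longest perfect 3' overlap is 2.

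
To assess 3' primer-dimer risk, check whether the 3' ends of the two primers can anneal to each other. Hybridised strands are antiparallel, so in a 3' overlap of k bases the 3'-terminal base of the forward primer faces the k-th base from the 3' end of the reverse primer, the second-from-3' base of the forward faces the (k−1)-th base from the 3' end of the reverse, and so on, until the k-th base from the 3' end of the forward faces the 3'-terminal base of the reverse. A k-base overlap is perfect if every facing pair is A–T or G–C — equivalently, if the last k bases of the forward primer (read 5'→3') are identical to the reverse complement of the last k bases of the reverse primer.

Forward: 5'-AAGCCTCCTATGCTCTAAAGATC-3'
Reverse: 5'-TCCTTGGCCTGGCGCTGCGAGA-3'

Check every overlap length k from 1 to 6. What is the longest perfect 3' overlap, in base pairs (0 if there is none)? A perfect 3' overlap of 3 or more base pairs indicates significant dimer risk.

Longest perfect overlap: 2 complementary base pairs; below the dimer-risk threshold (threshold 3).

Last 6 bases (5'→3') — forward …AAGATC, reverse …GCGAGA.
Reverse complement of the reverse primer's last 6 bases: TCTCGC; its first k bases are the reverse complement of the reverse primer's last k bases, so a perfect k-base overlap needs the forward primer's last k bases to equal them.
Comparing (forward last k vs required): k=1: C vs T ✗; k=2: TC vs TC ✓; k=3: ATC vs TCT ✗; k=4: GATC vs TCTC ✗; k=5: AGATC vs TCTCG ✗; k=6: AAGATC vs TCTCGC ✗.
Only k = 2 is perfect, so the longest perfect 3' overlap is 2.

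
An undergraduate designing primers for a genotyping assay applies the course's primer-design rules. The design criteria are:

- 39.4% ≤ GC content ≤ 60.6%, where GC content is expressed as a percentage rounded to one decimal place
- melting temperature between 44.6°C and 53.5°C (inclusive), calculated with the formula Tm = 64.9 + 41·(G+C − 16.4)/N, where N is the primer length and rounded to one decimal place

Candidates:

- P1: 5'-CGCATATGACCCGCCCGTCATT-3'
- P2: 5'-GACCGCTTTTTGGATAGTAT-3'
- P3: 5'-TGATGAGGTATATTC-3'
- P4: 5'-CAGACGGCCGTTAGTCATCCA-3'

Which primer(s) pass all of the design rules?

P2 only.

P1 (22 nt, A=4 T=5 G=4 C=9): GC 13/22 = 59.1% ✓; Tm = 64.9 + 41·(13 − 16.4)/22 = 58.6°C, outside 44.6–53.5°C ✗ — fails.
P2 (20 nt, A=4 T=8 G=5 C=3): GC 8/20 = 40.0% ✓; Tm = 64.9 + 41·(8 − 16.4)/20 = 47.7°C ✓ — passes.
P3 (15 nt, A=4 T=6 G=4 C=1): GC 5/15 = 33.3%, outside 39.4–60.6% ✗; Tm = 64.9 + 41·(5 − 16.4)/15 = 33.7°C, outside 44.6–53.5°C ✗ — fails.
P4 (21 nt, A=5 T=4 G=5 C=7): GC 12/21 = 57.1% ✓; Tm = 64.9 + 41·(12 − 16.4)/21 = 56.3°C, outside 44.6–53.5°C ✗ — fails.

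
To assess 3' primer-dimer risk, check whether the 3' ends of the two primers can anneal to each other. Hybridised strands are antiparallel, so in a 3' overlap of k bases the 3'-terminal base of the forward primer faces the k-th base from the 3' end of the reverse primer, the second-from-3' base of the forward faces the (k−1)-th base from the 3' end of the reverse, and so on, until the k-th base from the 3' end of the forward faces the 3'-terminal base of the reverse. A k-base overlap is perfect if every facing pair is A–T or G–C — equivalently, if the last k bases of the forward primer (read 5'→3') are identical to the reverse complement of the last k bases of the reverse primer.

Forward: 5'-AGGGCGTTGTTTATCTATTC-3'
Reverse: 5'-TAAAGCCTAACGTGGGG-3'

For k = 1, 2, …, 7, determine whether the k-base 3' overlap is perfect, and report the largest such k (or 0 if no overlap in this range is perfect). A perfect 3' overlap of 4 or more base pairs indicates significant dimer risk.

Longest perfect overlap: 1 complementary base pair; below the dimer-risk threshold (threshold 4).

Last 7 bases (5'→3') — forward …TCTATTC, reverse …CGTGGGG.
Reverse complement of the reverse primer's last 7 bases: CCCCACG; its first k bases are the reverse complement of the reverse primer's last k bases, so a perfect k-base overlap needs the forward primer's last k bases to equal them.
Comparing (forward last k vs required): k=1: C vs C ✓; k=2: TC vs CC ✗; k=3: TTC vs CCC ✗; k=4: ATTC vs CCCC ✗; k=5: TATTC vs CCCCA ✗; k=6: CTATTC vs CCCCAC ✗; k=7: TCTATTC vs CCCCACG ✗.
Only k = 1 is perfect, so the longest perfect 3' overlap is 1.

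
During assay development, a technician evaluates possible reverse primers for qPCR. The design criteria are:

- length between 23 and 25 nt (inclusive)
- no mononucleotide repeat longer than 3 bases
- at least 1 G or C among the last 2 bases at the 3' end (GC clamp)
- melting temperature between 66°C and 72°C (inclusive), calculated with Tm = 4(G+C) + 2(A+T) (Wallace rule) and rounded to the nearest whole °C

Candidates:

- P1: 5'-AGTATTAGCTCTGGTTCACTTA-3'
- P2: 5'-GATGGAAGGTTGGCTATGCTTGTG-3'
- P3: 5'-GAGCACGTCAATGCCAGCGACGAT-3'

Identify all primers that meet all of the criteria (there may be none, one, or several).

P1 (22 nt, A=5 T=9 G=4 C=4): length 22, outside 23–25 ✗; longest run = 2 ✓; 3' end TA has 0 G/C, need ≥1 ✗; Tm = 2·14 + 4·8 = 60°C, outside 66–72°C ✗ — fails.
P2 (24 nt, A=4 T=8 G=10 C=2): length 24 ✓; longest run = 2 ✓; 3' end TG has 1 G/C ✓; Tm = 2·12 + 4·12 = 72°C ✓ — passes.
P3 (24 nt, A=7 T=3 G=7 C=7): length 24 ✓; longest run = 2 ✓; 3' end AT has 0 G/C, need ≥1 ✗; Tm = 2·10 + 4·14 = 76°C, outside 66–72°C ✗ — fails.

P2 only.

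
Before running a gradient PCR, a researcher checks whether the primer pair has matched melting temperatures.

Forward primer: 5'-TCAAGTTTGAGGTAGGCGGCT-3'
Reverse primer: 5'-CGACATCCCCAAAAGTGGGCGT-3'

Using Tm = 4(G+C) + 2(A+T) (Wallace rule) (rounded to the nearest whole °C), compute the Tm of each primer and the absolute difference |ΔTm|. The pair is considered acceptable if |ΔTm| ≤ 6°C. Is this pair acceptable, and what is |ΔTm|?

|ΔTm| = 6°C; the pair is acceptable.

Forward: A=4 T=6 G=8 C=3 → Tm = 2·10 + 4·11 = 64°C.
Reverse: A=6 T=3 G=6 C=7 → Tm = 2·9 + 4·13 = 70°C.
|ΔTm| = |64 − 70| = 6°C, ≤ 6°C.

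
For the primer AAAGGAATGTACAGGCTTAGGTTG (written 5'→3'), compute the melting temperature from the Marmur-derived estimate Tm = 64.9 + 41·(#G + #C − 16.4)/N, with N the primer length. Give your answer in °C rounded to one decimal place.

Base counts: A=8, T=6, G=8, C=2; G+C = 10, N = 24.
Tm = 64.9 + 41·(10 − 16.4)/24 = 64.9 + -262.40/24 = 54.0°C.

54.0°C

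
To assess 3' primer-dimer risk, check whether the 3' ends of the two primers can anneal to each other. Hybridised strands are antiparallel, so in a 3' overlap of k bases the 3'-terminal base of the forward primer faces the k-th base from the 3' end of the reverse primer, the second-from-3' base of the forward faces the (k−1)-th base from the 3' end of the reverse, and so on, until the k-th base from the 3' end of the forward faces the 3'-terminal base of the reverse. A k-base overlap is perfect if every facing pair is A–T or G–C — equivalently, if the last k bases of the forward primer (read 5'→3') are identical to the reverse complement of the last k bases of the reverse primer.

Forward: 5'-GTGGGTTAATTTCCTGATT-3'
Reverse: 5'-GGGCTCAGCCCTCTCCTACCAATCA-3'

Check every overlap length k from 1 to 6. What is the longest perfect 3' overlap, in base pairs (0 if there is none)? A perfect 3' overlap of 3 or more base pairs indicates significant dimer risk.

Last 6 bases (5'→3') — forward …CTGATT, reverse …CAATCA.
Reverse complement of the reverse primer's last 6 bases: TGATTG; its first k bases are the reverse complement of the reverse primer's last k bases, so a perfect k-base overlap needs the forward primer's last k bases to equal them.
Comparing (forward last k vs required): k=1: T vs T ✓; k=2: TT vs TG ✗; k=3: ATT vs TGA ✗; k=4: GATT vs TGAT ✗; k=5: TGATT vs TGATT ✓; k=6: CTGATT vs TGATTG ✗.
Perfect overlaps at k = 1, 5; the largest is 5.

Longest perfect overlap: 5 complementary base pairs; significant dimer risk (threshold 3).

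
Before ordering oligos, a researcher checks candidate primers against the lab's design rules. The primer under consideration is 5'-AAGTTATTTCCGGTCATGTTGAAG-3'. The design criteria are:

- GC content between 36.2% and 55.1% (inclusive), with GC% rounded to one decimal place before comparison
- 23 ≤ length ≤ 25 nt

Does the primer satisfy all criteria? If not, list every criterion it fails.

Meets all criteria.

Base counts: A=6, T=9, G=6, C=3 (length 24).
GC content: GC 9/24 = 37.5% ✓
length: length 24 ✓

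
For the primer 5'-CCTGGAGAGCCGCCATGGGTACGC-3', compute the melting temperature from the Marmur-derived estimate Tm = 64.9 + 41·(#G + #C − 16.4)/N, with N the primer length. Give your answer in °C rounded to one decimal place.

65.9°C

Base counts: A=4, T=3, G=9, C=8; G+C = 17, N = 24.
Tm = 64.9 + 41·(17 − 16.4)/24 = 64.9 + 24.60/24 = 65.9°C.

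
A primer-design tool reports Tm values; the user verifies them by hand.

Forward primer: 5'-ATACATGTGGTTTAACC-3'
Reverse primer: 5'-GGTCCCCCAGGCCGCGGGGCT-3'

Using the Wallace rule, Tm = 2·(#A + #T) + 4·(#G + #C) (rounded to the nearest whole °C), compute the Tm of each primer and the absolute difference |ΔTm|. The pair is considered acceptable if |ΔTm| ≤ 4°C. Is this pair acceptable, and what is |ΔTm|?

|ΔTm| = 32°C; the pair is not acceptable.

Forward: A=5 T=6 G=3 C=3 → Tm = 2·11 + 4·6 = 46°C.
Reverse: A=1 T=2 G=9 C=9 → Tm = 2·3 + 4·18 = 78°C.
|ΔTm| = |46 − 78| = 32°C, > 4°C.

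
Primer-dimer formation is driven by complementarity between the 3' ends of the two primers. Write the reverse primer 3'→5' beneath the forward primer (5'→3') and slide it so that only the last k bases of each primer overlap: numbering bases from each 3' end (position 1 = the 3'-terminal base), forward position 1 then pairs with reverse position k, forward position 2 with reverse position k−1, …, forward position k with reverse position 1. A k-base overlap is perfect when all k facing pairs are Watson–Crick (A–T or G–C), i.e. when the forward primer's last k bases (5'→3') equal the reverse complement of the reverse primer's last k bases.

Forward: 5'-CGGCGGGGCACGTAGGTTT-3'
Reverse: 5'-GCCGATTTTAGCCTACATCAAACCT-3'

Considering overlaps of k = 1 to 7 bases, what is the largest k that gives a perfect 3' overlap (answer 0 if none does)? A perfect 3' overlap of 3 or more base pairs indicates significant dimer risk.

Longest perfect overlap: 6 complementary base pairs; significant dimer risk (threshold 3).

Last 7 bases (5'→3') — forward …TAGGTTT, reverse …CAAACCT.
Reverse complement of the reverse primer's last 7 bases: AGGTTTG; its first k bases are the reverse complement of the reverse primer's last k bases, so a perfect k-base overlap needs the forward primer's last k bases to equal them.
Comparing (forward last k vs required): k=1: T vs A ✗; k=2: TT vs AG ✗; k=3: TTT vs AGG ✗; k=4: GTTT vs AGGT ✗; k=5: GGTTT vs AGGTT ✗; k=6: AGGTTT vs AGGTTT ✓; k=7: TAGGTTT vs AGGTTTG ✗.
Only k = 6 is perfect, so the longest perfect 3' overlap is 6.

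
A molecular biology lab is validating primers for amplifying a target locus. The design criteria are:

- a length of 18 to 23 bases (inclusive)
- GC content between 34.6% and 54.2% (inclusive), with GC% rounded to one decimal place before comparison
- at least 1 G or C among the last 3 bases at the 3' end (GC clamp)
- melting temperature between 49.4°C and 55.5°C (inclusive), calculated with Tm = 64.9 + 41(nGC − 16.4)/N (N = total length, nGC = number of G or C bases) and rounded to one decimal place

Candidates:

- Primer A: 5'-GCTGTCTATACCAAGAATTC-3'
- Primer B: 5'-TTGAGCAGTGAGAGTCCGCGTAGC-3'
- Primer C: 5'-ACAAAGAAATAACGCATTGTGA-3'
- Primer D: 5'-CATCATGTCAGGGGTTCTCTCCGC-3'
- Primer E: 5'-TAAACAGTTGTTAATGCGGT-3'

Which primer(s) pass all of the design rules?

None of the candidates satisfy all criteria.

Primer A (20 nt, A=6 T=6 G=3 C=5): length 20 ✓; GC 8/20 = 40.0% ✓; 3' end TTC has 1 G/C ✓; Tm = 64.9 + 41·(8 − 16.4)/20 = 47.7°C, outside 49.4–55.5°C ✗ — fails.
Primer B (24 nt, A=5 T=5 G=9 C=5): length 24, outside 18–23 ✗; GC 14/24 = 58.3%, outside 34.6–54.2% ✗; 3' end AGC has 2 G/C ✓; Tm = 64.9 + 41·(14 − 16.4)/24 = 60.8°C, outside 49.4–55.5°C ✗ — fails.
Primer C (22 nt, A=11 T=4 G=4 C=3): length 22 ✓; GC 7/22 = 31.8%, outside 34.6–54.2% ✗; 3' end TGA has 1 G/C ✓; Tm = 64.9 + 41·(7 − 16.4)/22 = 47.4°C, outside 49.4–55.5°C ✗ — fails.
Primer D (24 nt, A=3 T=7 G=6 C=8): length 24, outside 18–23 ✗; GC 14/24 = 58.3%, outside 34.6–54.2% ✗; 3' end CGC has 3 G/C ✓; Tm = 64.9 + 41·(14 − 16.4)/24 = 60.8°C, outside 49.4–55.5°C ✗ — fails.
Primer E (20 nt, A=6 T=7 G=5 C=2): length 20 ✓; GC 7/20 = 35.0% ✓; 3' end GGT has 2 G/C ✓; Tm = 64.9 + 41·(7 − 16.4)/20 = 45.6°C, outside 49.4–55.5°C ✗ — fails.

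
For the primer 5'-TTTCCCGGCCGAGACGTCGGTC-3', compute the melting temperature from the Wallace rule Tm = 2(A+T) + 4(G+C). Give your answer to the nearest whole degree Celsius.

Base counts: A=2, T=5, G=7, C=8 (length 22).
Tm = 2·(2+5) + 4·(7+8) = 2·7 + 4·15 = 14 + 60 = 74°C.

74°C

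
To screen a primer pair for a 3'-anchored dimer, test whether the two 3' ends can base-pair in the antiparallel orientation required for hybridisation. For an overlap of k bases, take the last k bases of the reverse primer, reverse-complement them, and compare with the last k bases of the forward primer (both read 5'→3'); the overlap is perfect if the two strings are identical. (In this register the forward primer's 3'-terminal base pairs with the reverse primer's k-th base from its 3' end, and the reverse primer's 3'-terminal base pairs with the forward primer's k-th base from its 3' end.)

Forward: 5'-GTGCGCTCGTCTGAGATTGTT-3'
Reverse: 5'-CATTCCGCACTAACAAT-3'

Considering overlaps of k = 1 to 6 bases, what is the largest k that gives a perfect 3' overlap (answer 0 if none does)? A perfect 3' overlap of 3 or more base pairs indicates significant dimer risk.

Last 6 bases (5'→3') — forward …ATTGTT, reverse …AACAAT.
Reverse complement of the reverse primer's last 6 bases: ATTGTT; its first k bases are the reverse complement of the reverse primer's last k bases, so a perfect k-base overlap needs the forward primer's last k bases to equal them.
Comparing (forward last k vs required): k=1: T vs A ✗; k=2: TT vs AT ✗; k=3: GTT vs ATT ✗; k=4: TGTT vs ATTG ✗; k=5: TTGTT vs ATTGT ✗; k=6: ATTGTT vs ATTGTT ✓.
Only k = 6 is perfect, so the longest perfect 3' overlap is 6.

Longest perfect overlap: 6 complementary base pairs; significant dimer risk (threshold 3).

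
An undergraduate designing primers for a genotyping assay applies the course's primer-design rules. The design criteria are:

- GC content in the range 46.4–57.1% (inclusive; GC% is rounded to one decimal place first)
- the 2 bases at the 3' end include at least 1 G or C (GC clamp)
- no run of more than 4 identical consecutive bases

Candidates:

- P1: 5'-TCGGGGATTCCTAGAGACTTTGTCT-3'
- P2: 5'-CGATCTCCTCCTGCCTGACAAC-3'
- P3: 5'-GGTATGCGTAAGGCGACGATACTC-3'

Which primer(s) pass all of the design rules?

P1 and P3.

P1 (25 nt, A=4 T=9 G=7 C=5): GC 12/25 = 48.0% ✓; 3' end CT has 1 G/C ✓; longest run = 4 ✓ — passes.
P2 (22 nt, A=4 T=5 G=3 C=10): GC 13/22 = 59.1%, outside 46.4–57.1% ✗; 3' end AC has 1 G/C ✓; longest run = 2 ✓ — fails.
P3 (24 nt, A=6 T=5 G=8 C=5): GC 13/24 = 54.2% ✓; 3' end TC has 1 G/C ✓; longest run = 2 ✓ — passes.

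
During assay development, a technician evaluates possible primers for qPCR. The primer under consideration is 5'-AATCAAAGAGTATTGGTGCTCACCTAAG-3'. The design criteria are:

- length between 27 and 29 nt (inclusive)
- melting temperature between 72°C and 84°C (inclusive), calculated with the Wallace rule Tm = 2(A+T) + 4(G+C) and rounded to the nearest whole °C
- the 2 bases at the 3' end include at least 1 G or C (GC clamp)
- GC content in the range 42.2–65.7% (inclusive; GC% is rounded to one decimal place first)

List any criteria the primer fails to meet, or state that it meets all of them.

Base counts: A=10, T=7, G=6, C=5 (length 28).
length: length 28 ✓
Tm: Tm = 2·17 + 4·11 = 78°C ✓
GC clamp: 3' end AG has 1 G/C ✓
GC content: GC 11/28 = 39.3%, outside 42.2–65.7% ✗

Fails: GC content.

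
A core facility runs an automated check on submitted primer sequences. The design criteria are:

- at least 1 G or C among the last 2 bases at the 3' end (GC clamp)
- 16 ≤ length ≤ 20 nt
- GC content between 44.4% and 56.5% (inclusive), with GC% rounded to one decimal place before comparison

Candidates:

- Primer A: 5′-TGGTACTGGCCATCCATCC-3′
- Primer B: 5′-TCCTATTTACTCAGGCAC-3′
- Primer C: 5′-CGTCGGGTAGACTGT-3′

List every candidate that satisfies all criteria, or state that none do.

Primer B only.

Primer A (19 nt, A=3 T=5 G=4 C=7): 3' end CC has 2 G/C ✓; length 19 ✓; GC 11/19 = 57.9%, outside 44.4–56.5% ✗ — fails.
Primer B (18 nt, A=4 T=6 G=2 C=6): 3' end AC has 1 G/C ✓; length 18 ✓; GC 8/18 = 44.4% ✓ — passes.
Primer C (15 nt, A=2 T=4 G=6 C=3): 3' end GT has 1 G/C ✓; length 15, outside 16–20 ✗; GC 9/15 = 60.0%, outside 44.4–56.5% ✗ — fails.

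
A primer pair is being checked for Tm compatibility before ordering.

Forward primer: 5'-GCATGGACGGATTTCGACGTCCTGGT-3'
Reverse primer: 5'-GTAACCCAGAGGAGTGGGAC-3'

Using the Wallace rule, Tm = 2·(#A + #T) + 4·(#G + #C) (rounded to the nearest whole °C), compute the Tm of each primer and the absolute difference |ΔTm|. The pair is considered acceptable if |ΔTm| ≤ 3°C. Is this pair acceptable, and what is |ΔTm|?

Forward: A=4 T=7 G=9 C=6 → Tm = 2·11 + 4·15 = 82°C.
Reverse: A=6 T=2 G=8 C=4 → Tm = 2·8 + 4·12 = 64°C.
|ΔTm| = |82 − 64| = 18°C, > 3°C.

|ΔTm| = 18°C; the pair is not acceptable.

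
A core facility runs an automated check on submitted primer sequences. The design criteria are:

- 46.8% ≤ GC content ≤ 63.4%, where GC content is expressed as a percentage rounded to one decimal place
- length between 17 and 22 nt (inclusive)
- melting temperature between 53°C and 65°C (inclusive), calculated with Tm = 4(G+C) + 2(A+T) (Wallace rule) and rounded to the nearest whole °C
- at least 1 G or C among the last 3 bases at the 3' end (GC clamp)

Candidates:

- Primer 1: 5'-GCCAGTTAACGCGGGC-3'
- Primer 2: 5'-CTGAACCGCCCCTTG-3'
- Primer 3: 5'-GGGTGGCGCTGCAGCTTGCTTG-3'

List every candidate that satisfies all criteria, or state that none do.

None of the candidates satisfy all criteria.

Primer 1 (16 nt, A=3 T=2 G=6 C=5): GC 11/16 = 68.8%, outside 46.8–63.4% ✗; length 16, outside 17–22 ✗; Tm = 2·5 + 4·11 = 54°C ✓; 3' end GGC has 3 G/C ✓ — fails.
Primer 2 (15 nt, A=2 T=3 G=3 C=7): GC 10/15 = 66.7%, outside 46.8–63.4% ✗; length 15, outside 17–22 ✗; Tm = 2·5 + 4·10 = 50°C, outside 53–65°C ✗; 3' end TTG has 1 G/C ✓ — fails.
Primer 3 (22 nt, A=1 T=6 G=10 C=5): GC 15/22 = 68.2%, outside 46.8–63.4% ✗; length 22 ✓; Tm = 2·7 + 4·15 = 74°C, outside 53–65°C ✗; 3' end TTG has 1 G/C ✓ — fails.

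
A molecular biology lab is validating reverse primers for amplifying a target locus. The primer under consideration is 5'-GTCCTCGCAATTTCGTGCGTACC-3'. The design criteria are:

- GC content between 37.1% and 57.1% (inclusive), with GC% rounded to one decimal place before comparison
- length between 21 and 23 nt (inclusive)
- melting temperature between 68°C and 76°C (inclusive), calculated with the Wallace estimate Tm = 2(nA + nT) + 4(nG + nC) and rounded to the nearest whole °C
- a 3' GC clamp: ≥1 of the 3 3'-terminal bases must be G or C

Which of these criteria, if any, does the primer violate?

Base counts: A=3, T=7, G=5, C=8 (length 23).
GC content: GC 13/23 = 56.5% ✓
length: length 23 ✓
Tm: Tm = 2·10 + 4·13 = 72°C ✓
GC clamp: 3' end ACC has 2 G/C ✓

Meets all criteria.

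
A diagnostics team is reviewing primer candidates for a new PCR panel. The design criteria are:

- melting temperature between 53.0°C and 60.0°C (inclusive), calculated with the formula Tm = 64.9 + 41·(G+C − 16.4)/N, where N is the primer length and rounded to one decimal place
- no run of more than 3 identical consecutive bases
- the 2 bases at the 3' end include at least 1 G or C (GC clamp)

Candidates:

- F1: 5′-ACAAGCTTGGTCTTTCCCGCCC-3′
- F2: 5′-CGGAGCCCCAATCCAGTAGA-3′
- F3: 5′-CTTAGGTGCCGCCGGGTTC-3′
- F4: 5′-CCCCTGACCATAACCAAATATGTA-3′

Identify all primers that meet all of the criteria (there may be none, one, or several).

F1 (22 nt, A=3 T=6 G=4 C=9): Tm = 64.9 + 41·(13 − 16.4)/22 = 58.6°C ✓; longest run = 3 ✓; 3' end CC has 2 G/C ✓ — passes.
F2 (20 nt, A=6 T=2 G=5 C=7): Tm = 64.9 + 41·(12 − 16.4)/20 = 55.9°C ✓; longest run = 4, exceeds 3 ✗; 3' end GA has 1 G/C ✓ — fails.
F3 (19 nt, A=1 T=5 G=7 C=6): Tm = 64.9 + 41·(13 − 16.4)/19 = 57.6°C ✓; longest run = 3 ✓; 3' end TC has 1 G/C ✓ — passes.
F4 (24 nt, A=9 T=5 G=2 C=8): Tm = 64.9 + 41·(10 − 16.4)/24 = 54.0°C ✓; longest run = 4, exceeds 3 ✗; 3' end TA has 0 G/C, need ≥1 ✗ — fails.

F1 and F3.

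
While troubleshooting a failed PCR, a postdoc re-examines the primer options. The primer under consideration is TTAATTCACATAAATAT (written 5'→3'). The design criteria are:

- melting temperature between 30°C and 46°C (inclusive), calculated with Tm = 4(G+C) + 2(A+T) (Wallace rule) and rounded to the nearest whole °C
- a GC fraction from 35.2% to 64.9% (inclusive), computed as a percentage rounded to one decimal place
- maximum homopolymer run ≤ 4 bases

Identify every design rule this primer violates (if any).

Fails: GC content.

Base counts: A=8, T=7, G=0, C=2 (length 17).
Tm: Tm = 2·15 + 4·2 = 38°C ✓
GC content: GC 2/17 = 11.8%, outside 35.2–64.9% ✗
homopolymer run: longest run = 3 ✓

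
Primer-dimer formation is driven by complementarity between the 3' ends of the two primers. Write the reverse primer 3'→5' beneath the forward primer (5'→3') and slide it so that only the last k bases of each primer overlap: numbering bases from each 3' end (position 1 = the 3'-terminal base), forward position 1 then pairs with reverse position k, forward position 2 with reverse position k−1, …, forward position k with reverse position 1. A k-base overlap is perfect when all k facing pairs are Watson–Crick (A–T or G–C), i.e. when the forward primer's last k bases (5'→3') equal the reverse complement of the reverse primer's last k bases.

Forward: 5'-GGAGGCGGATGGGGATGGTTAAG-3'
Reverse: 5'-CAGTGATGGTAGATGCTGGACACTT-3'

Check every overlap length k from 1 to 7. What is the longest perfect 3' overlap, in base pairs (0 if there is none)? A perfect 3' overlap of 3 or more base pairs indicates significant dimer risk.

Longest perfect overlap: 3 complementary base pairs; significant dimer risk (threshold 3).

Last 7 bases (5'→3') — forward …GGTTAAG, reverse …GACACTT.
Reverse complement of the reverse primer's last 7 bases: AAGTGTC; its first k bases are the reverse complement of the reverse primer's last k bases, so a perfect k-base overlap needs the forward primer's last k bases to equal them.
Comparing (forward last k vs required): k=1: G vs A ✗; k=2: AG vs AA ✗; k=3: AAG vs AAG ✓; k=4: TAAG vs AAGT ✗; k=5: TTAAG vs AAGTG ✗; k=6: GTTAAG vs AAGTGT ✗; k=7: GGTTAAG vs AAGTGTC ✗.
Only k = 3 is perfect, so the longest perfect 3' overlap is 3.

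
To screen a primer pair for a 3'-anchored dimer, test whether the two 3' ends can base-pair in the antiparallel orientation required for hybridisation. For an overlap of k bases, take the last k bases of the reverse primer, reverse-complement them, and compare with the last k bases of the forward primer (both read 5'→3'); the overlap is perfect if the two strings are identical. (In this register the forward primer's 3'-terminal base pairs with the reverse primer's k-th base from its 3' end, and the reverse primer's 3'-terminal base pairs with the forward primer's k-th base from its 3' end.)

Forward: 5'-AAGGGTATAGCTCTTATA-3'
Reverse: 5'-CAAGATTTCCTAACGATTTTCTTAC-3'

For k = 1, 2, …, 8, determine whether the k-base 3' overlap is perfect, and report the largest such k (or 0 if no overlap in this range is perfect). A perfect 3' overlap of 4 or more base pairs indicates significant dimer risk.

Longest perfect overlap: 0 complementary base pairs; below the dimer-risk threshold (threshold 4).

Last 8 bases (5'→3') — forward …CTCTTATA, reverse …TTTCTTAC.
Reverse complement of the reverse primer's last 8 bases: GTAAGAAA; its first k bases are the reverse complement of the reverse primer's last k bases, so a perfect k-base overlap needs the forward primer's last k bases to equal them.
Comparing (forward last k vs required): k=1: A vs G ✗; k=2: TA vs GT ✗; k=3: ATA vs GTA ✗; k=4: TATA vs GTAA ✗; k=5: TTATA vs GTAAG ✗; k=6: CTTATA vs GTAAGA ✗; k=7: TCTTATA vs GTAAGAA ✗; k=8: CTCTTATA vs GTAAGAAA ✗.
No overlap length from 1 to 8 is perfect, so the longest perfect 3' overlap is 0.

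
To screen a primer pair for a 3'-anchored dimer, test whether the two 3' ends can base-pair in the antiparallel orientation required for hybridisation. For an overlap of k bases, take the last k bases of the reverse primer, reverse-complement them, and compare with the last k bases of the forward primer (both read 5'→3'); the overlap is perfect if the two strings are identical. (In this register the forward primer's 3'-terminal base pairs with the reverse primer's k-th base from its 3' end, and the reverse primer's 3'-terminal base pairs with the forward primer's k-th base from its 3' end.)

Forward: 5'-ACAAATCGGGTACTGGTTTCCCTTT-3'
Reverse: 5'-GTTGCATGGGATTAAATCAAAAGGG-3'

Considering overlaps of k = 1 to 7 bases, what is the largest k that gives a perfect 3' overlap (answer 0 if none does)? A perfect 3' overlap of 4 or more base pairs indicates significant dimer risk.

Last 7 bases (5'→3') — forward …TCCCTTT, reverse …AAAAGGG.
Reverse complement of the reverse primer's last 7 bases: CCCTTTT; its first k bases are the reverse complement of the reverse primer's last k bases, so a perfect k-base overlap needs the forward primer's last k bases to equal them.
Comparing (forward last k vs required): k=1: T vs C ✗; k=2: TT vs CC ✗; k=3: TTT vs CCC ✗; k=4: CTTT vs CCCT ✗; k=5: CCTTT vs CCCTT ✗; k=6: CCCTTT vs CCCTTT ✓; k=7: TCCCTTT vs CCCTTTT ✗.
Only k = 6 is perfect, so the longest perfect 3' overlap is 6.

Longest perfect overlap: 6 complementary base pairs; significant dimer risk (threshold 4).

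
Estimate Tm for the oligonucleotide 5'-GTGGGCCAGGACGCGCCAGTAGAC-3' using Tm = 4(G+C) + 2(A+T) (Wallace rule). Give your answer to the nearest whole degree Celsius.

82°C

Base counts: A=5, T=2, G=10, C=7 (length 24).
Tm = 2·(5+2) + 4·(10+7) = 2·7 + 4·17 = 14 + 68 = 82°C.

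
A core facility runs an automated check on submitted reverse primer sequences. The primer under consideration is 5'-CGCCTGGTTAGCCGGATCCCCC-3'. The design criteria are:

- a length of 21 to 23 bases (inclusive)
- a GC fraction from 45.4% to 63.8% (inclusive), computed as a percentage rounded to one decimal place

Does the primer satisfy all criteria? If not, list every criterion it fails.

Fails: GC content.

Base counts: A=2, T=4, G=6, C=10 (length 22).
length: length 22 ✓
GC content: GC 16/22 = 72.7%, outside 45.4–63.8% ✗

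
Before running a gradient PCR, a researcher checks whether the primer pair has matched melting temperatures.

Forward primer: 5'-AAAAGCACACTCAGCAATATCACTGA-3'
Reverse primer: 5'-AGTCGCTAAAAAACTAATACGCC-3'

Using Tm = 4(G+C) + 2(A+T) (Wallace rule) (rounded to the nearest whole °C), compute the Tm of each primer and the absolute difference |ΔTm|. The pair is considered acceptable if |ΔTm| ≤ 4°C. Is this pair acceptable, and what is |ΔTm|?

Forward: A=12 T=4 G=3 C=7 → Tm = 2·16 + 4·10 = 72°C.
Reverse: A=10 T=4 G=3 C=6 → Tm = 2·14 + 4·9 = 64°C.
|ΔTm| = |72 − 64| = 8°C, > 4°C.

|ΔTm| = 8°C; the pair is not acceptable.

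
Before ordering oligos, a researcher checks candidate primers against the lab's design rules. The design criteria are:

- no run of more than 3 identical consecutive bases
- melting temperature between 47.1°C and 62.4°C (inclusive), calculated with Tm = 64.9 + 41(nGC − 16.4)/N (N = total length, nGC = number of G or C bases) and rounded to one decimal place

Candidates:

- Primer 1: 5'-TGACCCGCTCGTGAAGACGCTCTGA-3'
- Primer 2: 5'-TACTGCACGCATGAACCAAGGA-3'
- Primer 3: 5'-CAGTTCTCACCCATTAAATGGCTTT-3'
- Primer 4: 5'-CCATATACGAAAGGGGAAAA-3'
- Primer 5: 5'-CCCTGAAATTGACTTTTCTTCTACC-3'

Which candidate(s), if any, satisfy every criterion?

Primer 2 and Primer 3.

Primer 1 (25 nt, A=5 T=5 G=7 C=8): longest run = 3 ✓; Tm = 64.9 + 41·(15 − 16.4)/25 = 62.6°C, outside 47.1–62.4°C ✗ — fails.
Primer 2 (22 nt, A=8 T=3 G=5 C=6): longest run = 2 ✓; Tm = 64.9 + 41·(11 − 16.4)/22 = 54.8°C ✓ — passes.
Primer 3 (25 nt, A=6 T=9 G=3 C=7): longest run = 3 ✓; Tm = 64.9 + 41·(10 − 16.4)/25 = 54.4°C ✓ — passes.
Primer 4 (20 nt, A=10 T=2 G=5 C=3): longest run = 4, exceeds 3 ✗; Tm = 64.9 + 41·(8 − 16.4)/20 = 47.7°C ✓ — fails.
Primer 5 (25 nt, A=5 T=10 G=2 C=8): longest run = 4, exceeds 3 ✗; Tm = 64.9 + 41·(10 − 16.4)/25 = 54.4°C ✓ — fails.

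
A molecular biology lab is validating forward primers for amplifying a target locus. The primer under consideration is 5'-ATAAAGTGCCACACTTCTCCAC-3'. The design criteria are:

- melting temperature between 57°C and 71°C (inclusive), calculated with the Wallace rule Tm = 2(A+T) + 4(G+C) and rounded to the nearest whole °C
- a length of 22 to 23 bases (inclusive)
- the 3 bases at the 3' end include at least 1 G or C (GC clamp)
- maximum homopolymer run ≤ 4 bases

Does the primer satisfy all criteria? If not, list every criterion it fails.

Meets all criteria.

Base counts: A=7, T=5, G=2, C=8 (length 22).
Tm: Tm = 2·12 + 4·10 = 64°C ✓
length: length 22 ✓
GC clamp: 3' end CAC has 2 G/C ✓
homopolymer run: longest run = 3 ✓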